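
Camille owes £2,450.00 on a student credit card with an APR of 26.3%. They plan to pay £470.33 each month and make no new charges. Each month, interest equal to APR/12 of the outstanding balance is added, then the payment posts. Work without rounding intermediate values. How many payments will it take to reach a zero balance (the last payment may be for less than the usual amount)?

Monthly rate r = 26.3%/12 = 2.19167% = 0.0219167.
Recurrence: B ← B·(1+r) − £470.33.
Month 1: interest £53.70; balance after payment £2,033.37.
Month 2: interest £44.56; balance after payment £1,607.60.
Month 3: interest £35.23; balance after payment £1,172.50.
Month 4: interest £25.70; balance after payment £727.87.
Month 5: interest £15.95; balance after payment £273.49.
Month 6: interest £5.99; balance after payment £0.00.

6 payments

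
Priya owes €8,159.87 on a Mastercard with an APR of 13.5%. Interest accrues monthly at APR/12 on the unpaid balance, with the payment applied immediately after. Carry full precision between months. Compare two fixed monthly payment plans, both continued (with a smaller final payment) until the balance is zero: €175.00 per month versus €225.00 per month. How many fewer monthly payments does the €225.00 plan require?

Monthly rate r = 13.5%/12 = 1.125% = 0.01125.
At €175.00/mo: n = ⌈−ln(1 − rB₀/P)/ln(1+r)⌉ = 67 payments (last €81.06); total interest = total paid − €8,159.87 = €3,471.19.
At €225.00/mo: 47 payments (last €193.77); total interest €2,383.90.
Payments saved = 67 − 47 = 20.

20 fewer payments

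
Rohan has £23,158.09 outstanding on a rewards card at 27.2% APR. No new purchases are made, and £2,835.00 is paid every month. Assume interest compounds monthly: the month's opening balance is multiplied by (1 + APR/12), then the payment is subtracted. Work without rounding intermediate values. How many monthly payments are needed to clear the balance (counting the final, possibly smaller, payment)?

Monthly rate r = 27.2%/12 = 2.26667% = 0.0226667.
Recurrence: B ← B·(1+r) − £2,835.00.
Month 1: interest £524.92; balance after payment £20,848.01.
Month 2: interest £472.55; balance after payment £18,485.56.
Closed form: n = −ln(1 − rB₀/P)/ln(1+r) = −ln(0.81484)/ln(1.02267) ≈ 9.135, so the balance reaches zero during payment 10.

10 payments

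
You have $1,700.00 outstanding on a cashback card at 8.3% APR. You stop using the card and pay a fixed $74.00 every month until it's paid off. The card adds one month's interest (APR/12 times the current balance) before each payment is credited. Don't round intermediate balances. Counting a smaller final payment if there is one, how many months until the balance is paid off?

26 payments

Monthly rate r = 8.3%/12 = 0.691667% = 0.00691667.
Recurrence: B ← B·(1+r) − $74.00.
Month 1: interest $11.76; balance after payment $1,637.76.
Month 2: interest $11.33; balance after payment $1,575.09.
Closed form: n = −ln(1 − rB₀/P)/ln(1+r) = −ln(0.8411)/ln(1.00692) ≈ 25.104, so the balance reaches zero during payment 26.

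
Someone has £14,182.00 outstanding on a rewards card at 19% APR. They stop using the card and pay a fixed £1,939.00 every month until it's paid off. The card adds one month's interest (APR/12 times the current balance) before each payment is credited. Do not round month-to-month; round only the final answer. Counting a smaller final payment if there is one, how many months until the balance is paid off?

Monthly rate r = 19%/12 = 1.58333% = 0.0158333.
Recurrence: B ← B·(1+r) − £1,939.00.
Month 1: interest £224.55; balance after payment £12,467.55.
Month 2: interest £197.40; balance after payment £10,725.95.
Closed form: n = −ln(1 − rB₀/P)/ln(1+r) = −ln(0.88419)/ln(1.01583) ≈ 7.835, so the balance reaches zero during payment 8.

8 months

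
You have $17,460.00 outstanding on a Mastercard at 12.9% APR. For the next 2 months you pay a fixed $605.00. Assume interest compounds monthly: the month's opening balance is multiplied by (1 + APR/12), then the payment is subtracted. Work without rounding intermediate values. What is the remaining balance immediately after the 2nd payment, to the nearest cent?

Monthly rate r = 12.9%/12 = 1.075% = 0.01075.
Each month: B ← B·(1+r) − $605.00.
Month 1: interest $187.70; balance after payment $17,042.69.
Month 2: interest $183.21; balance after payment $16,620.90.

$16,620.90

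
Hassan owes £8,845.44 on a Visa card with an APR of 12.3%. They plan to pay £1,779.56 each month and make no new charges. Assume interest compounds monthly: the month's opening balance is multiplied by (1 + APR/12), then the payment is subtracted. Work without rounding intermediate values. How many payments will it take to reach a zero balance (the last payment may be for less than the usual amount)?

6 payments

Monthly rate r = 12.3%/12 = 1.025% = 0.01025.
Recurrence: B ← B·(1+r) − £1,779.56.
Month 1: interest £90.67; balance after payment £7,156.55.
Month 2: interest £73.35; balance after payment £5,450.34.
Month 3: interest £55.87; balance after payment £3,726.65.
Month 4: interest £38.20; balance after payment £1,985.28.
Month 5: interest £20.35; balance after payment £226.07.
Month 6: interest £2.32; balance after payment £0.00.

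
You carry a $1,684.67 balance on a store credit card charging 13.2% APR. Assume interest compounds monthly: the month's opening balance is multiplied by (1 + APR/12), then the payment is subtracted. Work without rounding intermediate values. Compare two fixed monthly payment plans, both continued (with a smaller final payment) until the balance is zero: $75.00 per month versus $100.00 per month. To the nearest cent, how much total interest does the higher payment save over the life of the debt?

$72.13

Monthly rate r = 13.2%/12 = 1.1% = 0.011.
At $75.00/mo: n = ⌈−ln(1 − rB₀/P)/ln(1+r)⌉ = 26 payments (last $70.67); total interest = total paid − $1,684.67 = $261.00.
At $100.00/mo: 19 payments (last $73.54); total interest $188.87.
Interest saved = $261.00 − $188.87 = $72.13.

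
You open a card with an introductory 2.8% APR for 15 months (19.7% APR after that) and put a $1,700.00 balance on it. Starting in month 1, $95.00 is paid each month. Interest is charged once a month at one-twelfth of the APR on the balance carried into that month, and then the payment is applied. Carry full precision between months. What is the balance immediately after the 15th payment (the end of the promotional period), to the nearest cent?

Promo months 1–15 at r₀ = 2.8%/12 = 0.00233333; months 16+ at r₁ = 19.7%/12 = 0.0164167.
After month 15: iterate B ← B·(1+r₀) − $95.00 for 15 months → $311.97.

$311.97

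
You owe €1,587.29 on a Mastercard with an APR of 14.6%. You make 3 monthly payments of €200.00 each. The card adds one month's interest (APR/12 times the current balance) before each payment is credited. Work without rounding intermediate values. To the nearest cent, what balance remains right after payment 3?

Monthly rate r = 14.6%/12 = 1.21667% = 0.0121667.
Each month: B ← B·(1+r) − €200.00.
Month 1: interest €19.31; balance after payment €1,406.60.
Month 2: interest €17.11; balance after payment €1,223.72.
Month 3: interest €14.89; balance after payment €1,038.60.

€1,038.60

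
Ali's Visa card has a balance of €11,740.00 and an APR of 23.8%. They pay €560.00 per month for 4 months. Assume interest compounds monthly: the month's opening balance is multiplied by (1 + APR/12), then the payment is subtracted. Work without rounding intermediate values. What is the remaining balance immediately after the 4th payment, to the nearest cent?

Monthly rate r = 23.8%/12 = 1.98333% = 0.0198333.
Each month: B ← B·(1+r) − €560.00.
Month 1: interest €232.84; balance after payment €11,412.84.
Month 2: interest €226.35; balance after payment €11,079.20.
Month 3: interest €219.74; balance after payment €10,738.94.
Month 4: interest €212.99; balance after payment €10,391.92.

€10,391.92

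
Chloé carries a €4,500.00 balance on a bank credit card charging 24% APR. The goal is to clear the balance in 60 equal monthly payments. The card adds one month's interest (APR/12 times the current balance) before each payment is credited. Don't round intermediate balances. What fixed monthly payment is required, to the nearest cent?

Monthly rate r = 24%/12 = 2% = 0.02.
Level-payment amortization: P = B₀·r / (1 − (1+r)^(−n)) = 4500.00·0.02 / (1 − 1.02^(−60)).
Denominator 1 − (1+r)^(−60) = 0.695217734.
P = 90 / 0.695217734 ≈ 129.46.

€129.46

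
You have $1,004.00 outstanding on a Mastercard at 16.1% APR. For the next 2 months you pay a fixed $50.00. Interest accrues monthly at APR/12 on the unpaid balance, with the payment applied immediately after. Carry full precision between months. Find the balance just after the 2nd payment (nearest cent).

$930.45

Monthly rate r = 16.1%/12 = 1.34167% = 0.0134167.
Each month: B ← B·(1+r) − $50.00.
Month 1: interest $13.47; balance after payment $967.47.
Month 2: interest $12.98; balance after payment $930.45.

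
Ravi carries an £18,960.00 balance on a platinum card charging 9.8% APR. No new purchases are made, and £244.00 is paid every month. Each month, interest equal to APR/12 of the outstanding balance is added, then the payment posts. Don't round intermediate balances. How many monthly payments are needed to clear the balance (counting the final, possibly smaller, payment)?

124 payments

Monthly rate r = 9.8%/12 = 0.816667% = 0.00816667.
Recurrence: B ← B·(1+r) − £244.00.
Month 1: interest £154.84; balance after payment £18,870.84.
Month 2: interest £154.11; balance after payment £18,780.95.
Closed form: n = −ln(1 − rB₀/P)/ln(1+r) = −ln(0.36541)/ln(1.00817) ≈ 123.776, so the balance reaches zero during payment 124.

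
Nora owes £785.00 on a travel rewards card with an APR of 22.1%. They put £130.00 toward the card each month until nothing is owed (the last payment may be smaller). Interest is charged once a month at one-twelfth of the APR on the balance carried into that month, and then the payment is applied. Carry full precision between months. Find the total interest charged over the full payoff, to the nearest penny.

Monthly rate r = 22.1%/12 = 1.84167% = 0.0184167.
Payoff takes n = ⌈−ln(1 − rB₀/P)/ln(1+r)⌉ = ⌈6.460⌉ = 7 payments; the last is £60.12.
Total paid = 6·£130.00 + £60.12 = £840.12.
Total interest = total paid − principal = £840.12 − £785.00 = £55.12.

£55.12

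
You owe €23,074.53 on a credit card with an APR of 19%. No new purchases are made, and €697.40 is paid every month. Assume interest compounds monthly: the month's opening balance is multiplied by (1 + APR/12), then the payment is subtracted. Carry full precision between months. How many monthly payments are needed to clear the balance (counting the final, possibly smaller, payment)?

48 payments

Monthly rate r = 19%/12 = 1.58333% = 0.0158333.
Recurrence: B ← B·(1+r) − €697.40.
Month 1: interest €365.35; balance after payment €22,742.48.
Month 2: interest €360.09; balance after payment €22,405.17.
Closed form: n = −ln(1 − rB₀/P)/ln(1+r) = −ln(0.47613)/ln(1.01583) ≈ 47.237, so the balance reaches zero during payment 48.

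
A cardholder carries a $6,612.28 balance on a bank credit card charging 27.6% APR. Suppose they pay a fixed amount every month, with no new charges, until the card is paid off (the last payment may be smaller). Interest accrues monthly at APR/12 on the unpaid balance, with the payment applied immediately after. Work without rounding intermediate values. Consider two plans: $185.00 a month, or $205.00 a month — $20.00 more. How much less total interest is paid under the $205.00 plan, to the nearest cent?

Monthly rate r = 27.6%/12 = 2.3% = 0.023.
At $185.00/mo: n = ⌈−ln(1 − rB₀/P)/ln(1+r)⌉ = 76 payments (last $170.09); total interest = total paid − $6,612.28 = $7,432.81.
At $205.00/mo: 60 payments (last $114.57); total interest $5,597.29.
Interest saved = $7,432.81 − $5,597.29 = $1,835.52.

$1,835.52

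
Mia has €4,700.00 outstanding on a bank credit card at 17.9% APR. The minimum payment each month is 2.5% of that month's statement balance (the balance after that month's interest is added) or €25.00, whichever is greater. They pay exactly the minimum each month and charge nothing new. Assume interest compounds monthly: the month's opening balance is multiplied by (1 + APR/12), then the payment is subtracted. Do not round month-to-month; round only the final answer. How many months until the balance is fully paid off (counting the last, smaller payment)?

209 months

Monthly rate r = 17.9%/12 = 1.49167% = 0.0149167.
While 2.5% of the post-interest balance exceeds €25.00, each month B ← (B·(1+r))·(1 − 0.025), i.e. B shrinks by the factor (1+r)·0.975 = 0.98954.
This holds for months 1–149. Entering month 150 the balance is €981.55; 2.5% of the post-interest balance is now below €25.00, so the flat €25.00 minimum applies from here.
From month 150 a fixed €25.00 at rate r clears €981.55 in 60 more payments. Total: 149 + 60 = 209 months.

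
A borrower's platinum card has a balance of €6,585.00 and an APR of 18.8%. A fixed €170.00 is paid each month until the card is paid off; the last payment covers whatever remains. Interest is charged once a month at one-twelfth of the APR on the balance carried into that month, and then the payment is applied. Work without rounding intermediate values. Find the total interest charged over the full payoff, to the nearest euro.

€3,624

Monthly rate r = 18.8%/12 = 1.56667% = 0.0156667.
Payoff takes n = ⌈−ln(1 − rB₀/P)/ln(1+r)⌉ = ⌈60.055⌉ = 61 payments; the last is €9.46.
Total paid = 60·€170.00 + €9.46 = €10,209.46.
Total interest = total paid − principal = €10,209.46 − €6,585.00 = €3,624.46.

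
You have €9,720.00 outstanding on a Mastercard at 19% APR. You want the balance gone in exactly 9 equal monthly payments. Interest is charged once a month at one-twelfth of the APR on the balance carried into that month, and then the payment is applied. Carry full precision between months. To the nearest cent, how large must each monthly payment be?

Monthly rate r = 19%/12 = 1.58333% = 0.0158333.
Level-payment amortization: P = B₀·r / (1 − (1+r)^(−n)) = 9720.00·0.0158333 / (1 − 1.01583^(−9)).
Denominator 1 − (1+r)^(−9) = 0.131843815.
P = 153.9 / 0.131843815 ≈ 1167.29.

€1,167.29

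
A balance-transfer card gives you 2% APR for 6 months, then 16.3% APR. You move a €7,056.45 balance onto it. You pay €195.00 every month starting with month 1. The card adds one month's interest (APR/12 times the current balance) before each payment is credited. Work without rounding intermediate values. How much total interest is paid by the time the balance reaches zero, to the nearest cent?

Promo months 1–6 at r₀ = 2%/12 = 0.00166667; months 7+ at r₁ = 16.3%/12 = 0.0135833.
After month 6: iterate B ← B·(1+r₀) − €195.00 for 6 months → €5,952.42.
Then at r₁ with €195.00/mo: n₂ = −ln(1 − r₁·B/P)/ln(1+r₁) ≈ 39.69 → 40 more payments.
Total paid = 45·€195.00 + €135.20 = €8,910.20; interest = €8,910.20 − €7,056.45 = €1,853.75.

€1,853.75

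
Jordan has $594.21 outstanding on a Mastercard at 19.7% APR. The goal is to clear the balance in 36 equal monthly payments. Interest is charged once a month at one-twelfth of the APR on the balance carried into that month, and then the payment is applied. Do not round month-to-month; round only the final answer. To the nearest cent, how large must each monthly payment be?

$21.99

Monthly rate r = 19.7%/12 = 1.64167% = 0.0164167.
Level-payment amortization: P = B₀·r / (1 − (1+r)^(−n)) = 594.21·0.0164167 / (1 − 1.01642^(−36)).
Denominator 1 − (1+r)^(−36) = 0.443563.
P = 9.75495 / 0.443563 ≈ 21.99.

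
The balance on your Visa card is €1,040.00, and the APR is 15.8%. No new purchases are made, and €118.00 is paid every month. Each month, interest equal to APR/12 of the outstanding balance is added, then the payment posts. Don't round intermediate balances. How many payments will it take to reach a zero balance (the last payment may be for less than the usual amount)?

10 payments

Monthly rate r = 15.8%/12 = 1.31667% = 0.0131667.
Recurrence: B ← B·(1+r) − €118.00.
Month 1: interest €13.69; balance after payment €935.69.
Month 2: interest €12.32; balance after payment €830.01.
Closed form: n = −ln(1 − rB₀/P)/ln(1+r) = −ln(0.88395)/ln(1.01317) ≈ 9.430, so the balance reaches zero during payment 10.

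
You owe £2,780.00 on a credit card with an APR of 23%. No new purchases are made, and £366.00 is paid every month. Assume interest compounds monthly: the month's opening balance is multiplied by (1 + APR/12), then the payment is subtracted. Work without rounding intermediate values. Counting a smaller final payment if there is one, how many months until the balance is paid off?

9 payments

Monthly rate r = 23%/12 = 1.91667% = 0.0191667.
Recurrence: B ← B·(1+r) − £366.00.
Month 1: interest £53.28; balance after payment £2,467.28.
Month 2: interest £47.29; balance after payment £2,148.57.
Closed form: n = −ln(1 − rB₀/P)/ln(1+r) = −ln(0.85442)/ln(1.01917) ≈ 8.287, so the balance reaches zero during payment 9.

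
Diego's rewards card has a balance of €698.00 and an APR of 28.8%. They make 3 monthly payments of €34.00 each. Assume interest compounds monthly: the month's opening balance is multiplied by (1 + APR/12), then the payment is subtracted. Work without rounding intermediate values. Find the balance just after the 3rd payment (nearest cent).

Monthly rate r = 28.8%/12 = 2.4% = 0.024.
Each month: B ← B·(1+r) − €34.00.
Month 1: interest €16.75; balance after payment €680.75.
Month 2: interest €16.34; balance after payment €663.09.
Month 3: interest €15.91; balance after payment €645.00.

€645.00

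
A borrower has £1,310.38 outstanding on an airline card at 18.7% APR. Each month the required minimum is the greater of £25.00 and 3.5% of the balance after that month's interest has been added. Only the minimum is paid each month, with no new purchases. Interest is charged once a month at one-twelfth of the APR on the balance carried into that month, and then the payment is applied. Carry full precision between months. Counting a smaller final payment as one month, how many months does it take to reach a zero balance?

Monthly rate r = 18.7%/12 = 1.55833% = 0.0155833.
While 3.5% of the post-interest balance exceeds £25.00, each month B ← (B·(1+r))·(1 − 0.035), i.e. B shrinks by the factor (1+r)·0.965 = 0.98004.
This holds for months 1–31. Entering month 32 the balance is £701.34; 3.5% of the post-interest balance is now below £25.00, so the flat £25.00 minimum applies from here.
From month 32 a fixed £25.00 at rate r clears £701.34 in 38 more payments. Total: 31 + 38 = 69 months.

69 months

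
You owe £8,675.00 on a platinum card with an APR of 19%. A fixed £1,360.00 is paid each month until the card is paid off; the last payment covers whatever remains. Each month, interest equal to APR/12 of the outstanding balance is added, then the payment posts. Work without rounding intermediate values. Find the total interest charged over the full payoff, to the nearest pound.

Monthly rate r = 19%/12 = 1.58333% = 0.0158333.
Payoff takes n = ⌈−ln(1 − rB₀/P)/ln(1+r)⌉ = ⌈6.777⌉ = 7 payments; the last is £1,059.05.
Total paid = 6·£1,360.00 + £1,059.05 = £9,219.05.
Total interest = total paid − principal = £9,219.05 − £8,675.00 = £544.05.

£544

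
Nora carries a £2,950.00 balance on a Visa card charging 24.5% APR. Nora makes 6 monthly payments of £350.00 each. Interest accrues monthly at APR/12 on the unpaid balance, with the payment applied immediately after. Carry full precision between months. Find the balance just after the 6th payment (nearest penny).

Monthly rate r = 24.5%/12 = 2.04167% = 0.0204167.
Each month: B ← B·(1+r) − £350.00.
Month 1: interest £60.23; balance after payment £2,660.23.
Month 2: interest £54.31; balance after payment £2,364.54.
Month 3: interest £48.28; balance after payment £2,062.82.
Month 4: interest £42.12; balance after payment £1,754.93.
Month 5: interest £35.83; balance after payment £1,440.76.
Month 6: interest £29.42; balance after payment £1,120.18.

£1,120.18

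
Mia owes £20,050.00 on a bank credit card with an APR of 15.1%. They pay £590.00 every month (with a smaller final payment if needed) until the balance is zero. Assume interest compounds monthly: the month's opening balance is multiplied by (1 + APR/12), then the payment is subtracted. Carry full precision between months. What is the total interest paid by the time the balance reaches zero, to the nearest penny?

£6,276.06

Monthly rate r = 15.1%/12 = 1.25833% = 0.0125833.
Payoff takes n = ⌈−ln(1 − rB₀/P)/ln(1+r)⌉ = ⌈44.619⌉ = 45 payments; the last is £366.06.
Total paid = 44·£590.00 + £366.06 = £26,326.06.
Total interest = total paid − principal = £26,326.06 − £20,050.00 = £6,276.06.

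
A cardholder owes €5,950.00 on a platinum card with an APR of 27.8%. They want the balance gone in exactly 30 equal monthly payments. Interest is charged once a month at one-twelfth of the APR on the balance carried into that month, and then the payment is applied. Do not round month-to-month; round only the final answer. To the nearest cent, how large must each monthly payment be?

€277.37

Monthly rate r = 27.8%/12 = 2.31667% = 0.0231667.
Level-payment amortization: P = B₀·r / (1 − (1+r)^(−n)) = 5950.00·0.0231667 / (1 − 1.02317^(−30)).
Denominator 1 − (1+r)^(−30) = 0.496953062.
P = 137.842 / 0.496953062 ≈ 277.37.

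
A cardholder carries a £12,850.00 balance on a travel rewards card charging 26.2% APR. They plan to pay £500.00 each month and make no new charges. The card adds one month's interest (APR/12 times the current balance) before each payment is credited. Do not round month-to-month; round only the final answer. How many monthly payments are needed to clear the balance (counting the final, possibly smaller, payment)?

39 payments

Monthly rate r = 26.2%/12 = 2.18333% = 0.0218333.
Recurrence: B ← B·(1+r) − £500.00.
Month 1: interest £280.56; balance after payment £12,630.56.
Month 2: interest £275.77; balance after payment £12,406.33.
Closed form: n = −ln(1 − rB₀/P)/ln(1+r) = −ln(0.43888)/ln(1.02183) ≈ 38.129, so the balance reaches zero during payment 39.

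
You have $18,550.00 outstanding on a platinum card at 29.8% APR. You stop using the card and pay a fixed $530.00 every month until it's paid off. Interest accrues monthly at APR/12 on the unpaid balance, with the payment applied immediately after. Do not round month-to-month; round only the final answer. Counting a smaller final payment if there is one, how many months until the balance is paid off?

83 months

Monthly rate r = 29.8%/12 = 2.48333% = 0.0248333.
Recurrence: B ← B·(1+r) − $530.00.
Month 1: interest $460.66; balance after payment $18,480.66.
Month 2: interest $458.94; balance after payment $18,409.59.
Closed form: n = −ln(1 − rB₀/P)/ln(1+r) = −ln(0.13083)/ln(1.02483) ≈ 82.912, so the balance reaches zero during payment 83.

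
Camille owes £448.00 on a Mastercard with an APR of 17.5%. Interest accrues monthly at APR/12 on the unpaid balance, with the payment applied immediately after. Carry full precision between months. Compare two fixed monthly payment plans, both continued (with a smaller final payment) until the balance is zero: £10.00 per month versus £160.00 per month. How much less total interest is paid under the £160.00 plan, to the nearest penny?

£270.88

Monthly rate r = 17.5%/12 = 1.45833% = 0.0145833.
At £10.00/mo: n = ⌈−ln(1 − rB₀/P)/ln(1+r)⌉ = 74 payments (last £1.73); total interest = total paid − £448.00 = £283.73.
At £160.00/mo: 3 payments (last £140.85); total interest £12.85.
Interest saved = £283.73 − £12.85 = £270.88.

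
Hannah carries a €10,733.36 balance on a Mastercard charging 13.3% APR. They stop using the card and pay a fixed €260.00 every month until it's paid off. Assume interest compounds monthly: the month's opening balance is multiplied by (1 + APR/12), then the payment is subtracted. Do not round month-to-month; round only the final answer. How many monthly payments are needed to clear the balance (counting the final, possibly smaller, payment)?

Monthly rate r = 13.3%/12 = 1.10833% = 0.0110833.
Recurrence: B ← B·(1+r) − €260.00.
Month 1: interest €118.96; balance after payment €10,592.32.
Month 2: interest €117.40; balance after payment €10,449.72.
Closed form: n = −ln(1 − rB₀/P)/ln(1+r) = −ln(0.54246)/ln(1.01108) ≈ 55.492, so the balance reaches zero during payment 56.

56 months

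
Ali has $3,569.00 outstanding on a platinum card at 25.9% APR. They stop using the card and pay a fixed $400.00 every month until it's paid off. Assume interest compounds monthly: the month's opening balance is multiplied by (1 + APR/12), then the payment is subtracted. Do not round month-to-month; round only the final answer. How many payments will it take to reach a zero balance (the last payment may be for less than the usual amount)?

Monthly rate r = 25.9%/12 = 2.15833% = 0.0215833.
Recurrence: B ← B·(1+r) − $400.00.
Month 1: interest $77.03; balance after payment $3,246.03.
Month 2: interest $70.06; balance after payment $2,916.09.
Closed form: n = −ln(1 − rB₀/P)/ln(1+r) = −ln(0.80742)/ln(1.02158) ≈ 10.017, so the balance reaches zero during payment 11.

11 payments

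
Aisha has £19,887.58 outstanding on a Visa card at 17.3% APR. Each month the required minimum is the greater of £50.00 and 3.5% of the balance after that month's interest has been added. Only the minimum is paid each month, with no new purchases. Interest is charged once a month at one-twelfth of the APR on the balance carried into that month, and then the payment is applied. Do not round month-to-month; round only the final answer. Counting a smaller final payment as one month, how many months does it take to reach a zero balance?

Monthly rate r = 17.3%/12 = 1.44167% = 0.0144167.
While 3.5% of the post-interest balance exceeds £50.00, each month B ← (B·(1+r))·(1 − 0.035), i.e. B shrinks by the factor (1+r)·0.965 = 0.97891.
This holds for months 1–125. Entering month 126 the balance is £1,385.30; 3.5% of the post-interest balance is now below £50.00, so the flat £50.00 minimum applies from here.
From month 126 a fixed £50.00 at rate r clears £1,385.30 in 36 more payments. Total: 125 + 36 = 161 months.

161 months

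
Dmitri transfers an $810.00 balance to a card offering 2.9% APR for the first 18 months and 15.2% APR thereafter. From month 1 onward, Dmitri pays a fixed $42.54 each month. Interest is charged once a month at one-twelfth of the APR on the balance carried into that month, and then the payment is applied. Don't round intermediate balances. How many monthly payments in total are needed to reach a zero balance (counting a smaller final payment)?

20 months

Promo months 1–18 at r₀ = 2.9%/12 = 0.00241667; months 19+ at r₁ = 15.2%/12 = 0.0126667.
After month 18: iterate B ← B·(1+r₀) − $42.54 for 18 months → $64.31.
Then at r₁ with $42.54/mo: n₂ = −ln(1 − r₁·B/P)/ln(1+r₁) ≈ 1.54 → 2 more payments.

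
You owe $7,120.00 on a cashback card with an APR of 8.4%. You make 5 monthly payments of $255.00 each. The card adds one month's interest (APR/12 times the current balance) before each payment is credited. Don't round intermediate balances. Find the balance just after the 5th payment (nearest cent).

$6,079.74

Monthly rate r = 8.4%/12 = 0.7% = 0.007.
Each month: B ← B·(1+r) − $255.00.
Month 1: interest $49.84; balance after payment $6,914.84.
Month 2: interest $48.40; balance after payment $6,708.24.
Month 3: interest $46.96; balance after payment $6,500.20.
Month 4: interest $45.50; balance after payment $6,290.70.
Month 5: interest $44.03; balance after payment $6,079.74.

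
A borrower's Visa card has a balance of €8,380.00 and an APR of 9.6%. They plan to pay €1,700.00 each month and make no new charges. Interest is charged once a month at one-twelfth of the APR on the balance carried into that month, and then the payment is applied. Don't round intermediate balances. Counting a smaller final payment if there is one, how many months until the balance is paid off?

Monthly rate r = 9.6%/12 = 0.8% = 0.008.
Recurrence: B ← B·(1+r) − €1,700.00.
Month 1: interest €67.04; balance after payment €6,747.04.
Month 2: interest €53.98; balance after payment €5,101.02.
Month 3: interest €40.81; balance after payment €3,441.82.
Month 4: interest €27.53; balance after payment €1,769.36.
Month 5: interest €14.15; balance after payment €83.51.
Month 6: interest €0.67; balance after payment €0.00.

6 payments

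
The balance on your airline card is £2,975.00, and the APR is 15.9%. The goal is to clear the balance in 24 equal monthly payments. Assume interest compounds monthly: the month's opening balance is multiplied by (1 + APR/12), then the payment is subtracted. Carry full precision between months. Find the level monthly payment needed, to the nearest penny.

£145.52

Monthly rate r = 15.9%/12 = 1.325% = 0.01325.
Level-payment amortization: P = B₀·r / (1 − (1+r)^(−n)) = 2975.00·0.01325 / (1 − 1.01325^(−24)).
Denominator 1 − (1+r)^(−24) = 0.270876154.
P = 39.4187 / 0.270876154 ≈ 145.52.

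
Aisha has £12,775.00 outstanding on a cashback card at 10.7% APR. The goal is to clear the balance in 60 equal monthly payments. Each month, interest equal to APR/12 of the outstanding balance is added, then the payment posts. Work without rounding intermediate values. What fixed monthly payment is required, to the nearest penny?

£275.85

Monthly rate r = 10.7%/12 = 0.891667% = 0.00891667.
Level-payment amortization: P = B₀·r / (1 − (1+r)^(−n)) = 12775.00·0.00891667 / (1 − 1.00892^(−60)).
Denominator 1 − (1+r)^(−60) = 0.412940368.
P = 113.91 / 0.412940368 ≈ 275.85.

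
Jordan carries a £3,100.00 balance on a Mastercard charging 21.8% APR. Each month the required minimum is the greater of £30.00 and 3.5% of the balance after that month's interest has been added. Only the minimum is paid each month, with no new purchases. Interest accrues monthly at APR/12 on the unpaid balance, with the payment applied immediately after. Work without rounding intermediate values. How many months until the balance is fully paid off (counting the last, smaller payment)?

114 months

Monthly rate r = 21.8%/12 = 1.81667% = 0.0181667.
While 3.5% of the post-interest balance exceeds £30.00, each month B ← (B·(1+r))·(1 − 0.035), i.e. B shrinks by the factor (1+r)·0.965 = 0.98253.
This holds for months 1–74. Entering month 75 the balance is £841.36; 3.5% of the post-interest balance is now below £30.00, so the flat £30.00 minimum applies from here.
From month 75 a fixed £30.00 at rate r clears £841.36 in 40 more payments. Total: 74 + 40 = 114 months.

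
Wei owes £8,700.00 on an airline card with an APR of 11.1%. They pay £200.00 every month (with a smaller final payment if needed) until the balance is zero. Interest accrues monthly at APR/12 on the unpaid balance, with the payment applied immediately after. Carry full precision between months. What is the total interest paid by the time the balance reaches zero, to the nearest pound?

£2,482

Monthly rate r = 11.1%/12 = 0.925% = 0.00925.
Payoff takes n = ⌈−ln(1 − rB₀/P)/ln(1+r)⌉ = ⌈55.910⌉ = 56 payments; the last is £182.11.
Total paid = 55·£200.00 + £182.11 = £11,182.11.
Total interest = total paid − principal = £11,182.11 − £8,700.00 = £2,482.11.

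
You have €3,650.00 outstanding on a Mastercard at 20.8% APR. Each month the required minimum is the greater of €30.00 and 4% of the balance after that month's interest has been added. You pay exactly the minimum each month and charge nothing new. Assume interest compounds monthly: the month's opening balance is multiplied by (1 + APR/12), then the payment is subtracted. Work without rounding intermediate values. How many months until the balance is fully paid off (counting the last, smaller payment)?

100 months

Monthly rate r = 20.8%/12 = 1.73333% = 0.0173333.
While 4% of the post-interest balance exceeds €30.00, each month B ← (B·(1+r))·(1 − 0.04), i.e. B shrinks by the factor (1+r)·0.96 = 0.97664.
This holds for months 1–68. Entering month 69 the balance is €731.54; 4% of the post-interest balance is now below €30.00, so the flat €30.00 minimum applies from here.
From month 69 a fixed €30.00 at rate r clears €731.54 in 32 more payments. Total: 68 + 32 = 100 months.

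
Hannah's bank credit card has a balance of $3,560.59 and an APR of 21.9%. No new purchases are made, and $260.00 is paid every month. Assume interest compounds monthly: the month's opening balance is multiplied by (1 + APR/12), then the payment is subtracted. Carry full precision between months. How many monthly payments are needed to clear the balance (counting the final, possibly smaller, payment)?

16 payments

Monthly rate r = 21.9%/12 = 1.825% = 0.01825.
Recurrence: B ← B·(1+r) − $260.00.
Month 1: interest $64.98; balance after payment $3,365.57.
Month 2: interest $61.42; balance after payment $3,166.99.
Closed form: n = −ln(1 − rB₀/P)/ln(1+r) = −ln(0.75007)/ln(1.01825) ≈ 15.901, so the balance reaches zero during payment 16.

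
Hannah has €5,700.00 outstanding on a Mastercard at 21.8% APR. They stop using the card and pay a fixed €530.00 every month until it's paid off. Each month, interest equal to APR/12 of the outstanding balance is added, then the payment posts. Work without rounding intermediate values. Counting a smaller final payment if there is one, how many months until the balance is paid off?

Monthly rate r = 21.8%/12 = 1.81667% = 0.0181667.
Recurrence: B ← B·(1+r) − €530.00.
Month 1: interest €103.55; balance after payment €5,273.55.
Month 2: interest €95.80; balance after payment €4,839.35.
Closed form: n = −ln(1 − rB₀/P)/ln(1+r) = −ln(0.80462)/ln(1.01817) ≈ 12.074, so the balance reaches zero during payment 13.

13 months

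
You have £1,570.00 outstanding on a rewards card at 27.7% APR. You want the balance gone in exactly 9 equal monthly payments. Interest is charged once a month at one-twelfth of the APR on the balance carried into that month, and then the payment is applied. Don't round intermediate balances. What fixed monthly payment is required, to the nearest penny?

£195.19

Monthly rate r = 27.7%/12 = 2.30833% = 0.0230833.
Level-payment amortization: P = B₀·r / (1 − (1+r)^(−n)) = 1570.00·0.0230833 / (1 − 1.02308^(−9)).
Denominator 1 − (1+r)^(−9) = 0.185669105.
P = 36.2408 / 0.185669105 ≈ 195.19.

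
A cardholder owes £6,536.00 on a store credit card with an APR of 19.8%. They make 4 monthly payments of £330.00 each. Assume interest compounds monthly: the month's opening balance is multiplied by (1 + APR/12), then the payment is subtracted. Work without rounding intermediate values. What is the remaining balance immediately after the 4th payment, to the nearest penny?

Monthly rate r = 19.8%/12 = 1.65% = 0.0165.
Each month: B ← B·(1+r) − £330.00.
Month 1: interest £107.84; balance after payment £6,313.84.
Month 2: interest £104.18; balance after payment £6,088.02.
Month 3: interest £100.45; balance after payment £5,858.47.
Month 4: interest £96.66; balance after payment £5,625.14.

£5,625.14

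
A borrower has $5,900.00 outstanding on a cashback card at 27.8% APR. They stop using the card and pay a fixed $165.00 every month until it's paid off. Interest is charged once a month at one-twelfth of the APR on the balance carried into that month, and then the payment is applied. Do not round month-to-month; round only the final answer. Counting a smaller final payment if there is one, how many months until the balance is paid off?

Monthly rate r = 27.8%/12 = 2.31667% = 0.0231667.
Recurrence: B ← B·(1+r) − $165.00.
Month 1: interest $136.68; balance after payment $5,871.68.
Month 2: interest $136.03; balance after payment $5,842.71.
Closed form: n = −ln(1 − rB₀/P)/ln(1+r) = −ln(0.17162)/ln(1.02317) ≈ 76.957, so the balance reaches zero during payment 77.

77 payments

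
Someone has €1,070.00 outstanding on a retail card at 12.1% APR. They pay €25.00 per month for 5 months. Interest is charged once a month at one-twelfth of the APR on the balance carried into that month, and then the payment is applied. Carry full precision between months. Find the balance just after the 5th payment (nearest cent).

Monthly rate r = 12.1%/12 = 1.00833% = 0.0100833.
Each month: B ← B·(1+r) − €25.00.
Month 1: interest €10.79; balance after payment €1,055.79.
Month 2: interest €10.65; balance after payment €1,041.44.
Month 3: interest €10.50; balance after payment €1,026.94.
Month 4: interest €10.35; balance after payment €1,012.29.
Month 5: interest €10.21; balance after payment €997.50.

€997.50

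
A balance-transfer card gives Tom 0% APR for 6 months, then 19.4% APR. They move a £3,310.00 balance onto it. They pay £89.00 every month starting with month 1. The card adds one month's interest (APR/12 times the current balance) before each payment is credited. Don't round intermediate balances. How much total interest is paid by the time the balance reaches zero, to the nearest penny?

Promo months 1–6 at r₀ = 0%/12 = 0; months 7+ at r₁ = 19.4%/12 = 0.0161667.
After month 6 (no interest yet): B = £3,310.00 − 6·£89.00 = £2,776.00.
Then at r₁ with £89.00/mo: n₂ = −ln(1 − r₁·B/P)/ln(1+r₁) ≈ 43.75 → 44 more payments.
Total paid = 49·£89.00 + £67.20 = £4,428.20; interest = £4,428.20 − £3,310.00 = £1,118.20.

£1,118.20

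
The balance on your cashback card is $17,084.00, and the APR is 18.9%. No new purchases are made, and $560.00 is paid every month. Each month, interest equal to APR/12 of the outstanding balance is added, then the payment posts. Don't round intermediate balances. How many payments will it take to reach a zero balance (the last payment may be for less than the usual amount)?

42 payments

Monthly rate r = 18.9%/12 = 1.575% = 0.01575.
Recurrence: B ← B·(1+r) − $560.00.
Month 1: interest $269.07; balance after payment $16,793.07.
Month 2: interest $264.49; balance after payment $16,497.56.
Closed form: n = −ln(1 − rB₀/P)/ln(1+r) = −ln(0.51951)/ln(1.01575) ≈ 41.905, so the balance reaches zero during payment 42.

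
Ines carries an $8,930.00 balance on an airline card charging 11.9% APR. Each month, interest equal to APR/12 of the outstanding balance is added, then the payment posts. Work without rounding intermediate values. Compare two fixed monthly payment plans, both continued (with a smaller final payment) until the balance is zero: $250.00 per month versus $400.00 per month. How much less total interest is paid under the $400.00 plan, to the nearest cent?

$934.93

Monthly rate r = 11.9%/12 = 0.991667% = 0.00991667.
At $250.00/mo: n = ⌈−ln(1 − rB₀/P)/ln(1+r)⌉ = 45 payments (last $79.25); total interest = total paid − $8,930.00 = $2,149.25.
At $400.00/mo: 26 payments (last $144.32); total interest $1,214.32.
Interest saved = $2,149.25 − $1,214.32 = $934.93.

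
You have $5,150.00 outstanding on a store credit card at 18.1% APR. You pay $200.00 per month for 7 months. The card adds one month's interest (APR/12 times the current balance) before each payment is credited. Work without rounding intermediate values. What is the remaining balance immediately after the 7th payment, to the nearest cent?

$4,254.02

Monthly rate r = 18.1%/12 = 1.50833% = 0.0150833.
Each month: B ← B·(1+r) − $200.00.
Month 1: interest $77.68; balance after payment $5,027.68.
Month 2: interest $75.83; balance after payment $4,903.51.
Month 3: interest $73.96; balance after payment $4,777.47.
Month 4: interest $72.06; balance after payment $4,649.53.
Month 5: interest $70.13; balance after payment $4,519.67.
Month 6: interest $68.17; balance after payment $4,387.84.
Month 7: interest $66.18; balance after payment $4,254.02.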